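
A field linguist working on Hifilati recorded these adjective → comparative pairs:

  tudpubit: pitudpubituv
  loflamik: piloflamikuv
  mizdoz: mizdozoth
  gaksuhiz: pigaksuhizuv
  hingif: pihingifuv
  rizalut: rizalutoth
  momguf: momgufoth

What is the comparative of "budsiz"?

pibudsizuv

"budsiz" has last vowel 'i'. The stems whose last vowel is 'i' (tudpubit → pitudpubituv, gaksuhiz → pigaksuhizuv, hingif → pihingifuv) add pi- … -uv around the stem.
The other pattern: stems whose last vowel is 'o' or 'u' add -oth.
So budsiz → pibudsizuv.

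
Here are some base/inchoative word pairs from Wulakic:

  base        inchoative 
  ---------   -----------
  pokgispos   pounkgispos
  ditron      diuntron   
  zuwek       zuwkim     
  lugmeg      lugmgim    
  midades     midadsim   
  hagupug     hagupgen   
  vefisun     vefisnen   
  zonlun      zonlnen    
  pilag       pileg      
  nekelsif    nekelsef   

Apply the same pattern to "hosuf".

hosfen

pokgispos and midades both end in -s yet inflect differently (pounkgispos, midadsim), so the final letter is not what conditions the rule; the last vowel is.
"hosuf" has last vowel 'u'. The stems whose last vowel is 'u' (hagupug → hagupgen, vefisun → vefisnen, zonlun → zonlnen) delete the last vowel and add -en.
The other patterns: stems whose last vowel is 'o' insert -un- after the first vowel; stems whose last vowel is 'e' delete the last vowel and add -im; stems whose last vowel is 'a' or 'i' change the last vowel to 'e'.
So hosuf → hosfen.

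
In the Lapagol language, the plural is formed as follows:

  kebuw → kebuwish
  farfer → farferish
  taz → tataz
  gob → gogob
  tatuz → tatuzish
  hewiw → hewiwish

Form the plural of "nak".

taz and tatuz both end in -z yet inflect differently (tataz, tatuzish), so the final letter is not what conditions the rule; the number of vowels is.
"nak" has 1 vowel. The stems with 1 vowel (gob → gogob, taz → tataz) repeat the first consonant+vowel as a prefix.
The other pattern: stems with 2 vowels add -ish.
So nak → nanak.

nanak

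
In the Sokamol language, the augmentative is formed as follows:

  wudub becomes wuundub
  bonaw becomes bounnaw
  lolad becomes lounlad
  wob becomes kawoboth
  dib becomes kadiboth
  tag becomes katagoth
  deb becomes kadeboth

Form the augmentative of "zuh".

wudub and wob both end in -b yet inflect differently (wuundub, kawoboth), so the final letter is not what conditions the rule; the number of vowels is.
"zuh" has 1 vowel. The stems with 1 vowel (wob → kawoboth, dib → kadiboth, tag → katagoth) add ka- … -oth around the stem.
The other pattern: stems with 2 vowels insert -un- after the first vowel.
So zuh → kazuhoth.

kazuhoth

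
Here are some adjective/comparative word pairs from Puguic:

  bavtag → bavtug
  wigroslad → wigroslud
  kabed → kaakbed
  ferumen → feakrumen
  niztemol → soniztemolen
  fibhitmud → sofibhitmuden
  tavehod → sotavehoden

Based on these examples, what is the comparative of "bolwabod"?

sobolwaboden

"bolwabod" has last vowel 'o'. The stems whose last vowel is 'o' (niztemol → soniztemolen, tavehod → sotavehoden) add so- … -en around the stem.
So bolwabod → sobolwaboden.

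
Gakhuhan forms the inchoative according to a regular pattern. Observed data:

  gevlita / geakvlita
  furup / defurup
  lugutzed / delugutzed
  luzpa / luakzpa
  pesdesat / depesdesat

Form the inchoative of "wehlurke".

weakhlurke

"wehlurke" ends in a vowel. The stems ending in a vowel (gevlita → geakvlita, luzpa → luakzpa) insert -ak- after the first vowel.
The other pattern: stems ending in a consonant add the prefix de-.
So wehlurke → weakhlurke.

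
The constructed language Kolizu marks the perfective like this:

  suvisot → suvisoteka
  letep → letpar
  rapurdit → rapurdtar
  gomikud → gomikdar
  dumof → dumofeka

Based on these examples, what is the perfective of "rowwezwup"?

"rowwezwup" has last vowel 'u'. The one such stem in the data (gomikud → gomikdar) deletes the last vowel and adds -ar (as do letep, rapurdit), so the same rule applies.
So rowwezwup → rowwezwpar.

rowwezwpar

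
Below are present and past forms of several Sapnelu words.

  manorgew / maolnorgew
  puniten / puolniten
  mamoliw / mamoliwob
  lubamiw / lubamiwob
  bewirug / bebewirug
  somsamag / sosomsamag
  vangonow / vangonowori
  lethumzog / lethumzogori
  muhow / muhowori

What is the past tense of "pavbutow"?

pavbutowori

"pavbutow" has last vowel 'o'. The stems whose last vowel is 'o' (vangonow → vangonowori, lethumzog → lethumzogori, muhow → muhowori) add -ori.
So pavbutow → pavbutowori.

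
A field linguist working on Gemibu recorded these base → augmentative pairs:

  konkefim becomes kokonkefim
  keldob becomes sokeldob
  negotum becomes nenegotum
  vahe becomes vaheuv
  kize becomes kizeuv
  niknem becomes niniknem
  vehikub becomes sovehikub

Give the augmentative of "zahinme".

zahinmeuv

"zahinme" ends in -e. The stems ending in -e (kize → kizeuv, vahe → vaheuv) add -uv.
So zahinme → zahinmeuv.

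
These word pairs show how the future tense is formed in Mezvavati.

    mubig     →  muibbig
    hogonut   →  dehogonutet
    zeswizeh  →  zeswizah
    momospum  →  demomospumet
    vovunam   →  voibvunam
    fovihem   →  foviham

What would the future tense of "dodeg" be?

fovihem and momospum both end in -m yet inflect differently (foviham, demomospumet), so the final letter is not what conditions the rule; the last vowel is.
"dodeg" has last vowel 'e'. The stems whose last vowel is 'e' (fovihem → foviham, zeswizeh → zeswizah) change the last vowel to 'a'.
The other patterns: stems whose last vowel is 'u' add de- … -et around the stem; stems whose last vowel is 'a' or 'i' insert -ib- after the first vowel.
So dodeg → dodag.

dodag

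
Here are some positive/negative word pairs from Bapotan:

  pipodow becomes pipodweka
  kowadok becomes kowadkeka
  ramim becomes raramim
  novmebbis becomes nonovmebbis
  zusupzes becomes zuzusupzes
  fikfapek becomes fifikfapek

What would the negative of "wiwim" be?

kowadok and fikfapek both end in -k yet inflect differently (kowadkeka, fifikfapek), so the final letter is not what conditions the rule; the last vowel is.
"wiwim" has last vowel 'i'. The stems whose last vowel is 'i' (ramim → raramim, novmebbis → nonovmebbis) repeat the first consonant+vowel as a prefix.
So wiwim → wiwiwim.

wiwiwim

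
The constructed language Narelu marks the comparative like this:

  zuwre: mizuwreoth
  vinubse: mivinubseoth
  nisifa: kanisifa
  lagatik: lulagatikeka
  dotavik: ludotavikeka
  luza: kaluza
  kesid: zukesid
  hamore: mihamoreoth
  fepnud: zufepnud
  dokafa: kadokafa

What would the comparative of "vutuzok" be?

luvutuzokeka

kesid and dotavik both have last vowel 'i' yet inflect differently (zukesid, ludotavikeka), so the last vowel is not what conditions the rule; the final letter is.
"vutuzok" ends in -k. The stems ending in -k (dotavik → ludotavikeka, lagatik → lulagatikeka) add lu- … -eka around the stem.
The other patterns: stems ending in -a add the prefix ka-; stems ending in -d add the prefix zu-; stems ending in -e add mi- … -oth around the stem.
So vutuzok → luvutuzokeka.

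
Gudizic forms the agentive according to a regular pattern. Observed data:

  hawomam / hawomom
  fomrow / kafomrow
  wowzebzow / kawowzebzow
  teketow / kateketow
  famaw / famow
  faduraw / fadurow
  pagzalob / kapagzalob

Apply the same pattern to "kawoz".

"kawoz" has last vowel 'o'. The stems whose last vowel is 'o' (pagzalob → kapagzalob, teketow → kateketow, fomrow → kafomrow) add the prefix ka-.
So kawoz → kakawoz.

kakawoz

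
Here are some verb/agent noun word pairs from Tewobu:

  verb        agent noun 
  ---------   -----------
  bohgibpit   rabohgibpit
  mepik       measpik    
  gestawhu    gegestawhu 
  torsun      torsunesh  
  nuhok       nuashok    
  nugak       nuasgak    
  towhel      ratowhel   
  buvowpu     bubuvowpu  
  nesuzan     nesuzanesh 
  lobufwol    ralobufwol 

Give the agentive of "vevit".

ravevit

buvowpu and torsun both have last vowel 'u' yet inflect differently (bubuvowpu, torsunesh), so the last vowel is not what conditions the rule; the final letter is.
"vevit" ends in -t. The one such stem in the data (bohgibpit → rabohgibpit) adds the prefix ra-, so the same rule applies.
The other patterns: stems ending in -u repeat the first consonant+vowel as a prefix; stems ending in -n add -esh; stems ending in -k insert -as- after the first vowel.
So vevit → ravevit.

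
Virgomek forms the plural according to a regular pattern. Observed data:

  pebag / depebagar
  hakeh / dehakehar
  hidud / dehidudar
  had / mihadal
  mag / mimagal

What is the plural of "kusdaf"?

dekusdafar

pebag and mag both end in -g yet inflect differently (depebagar, mimagal), so the final letter is not what conditions the rule; the number of vowels is.
"kusdaf" has 2 vowels. The stems with 2 vowels (pebag → depebagar, hidud → dehidudar, hakeh → dehakehar) add de- … -ar around the stem.
The other pattern: stems with 1 vowel add mi- … -al around the stem.
So kusdaf → dekusdafar.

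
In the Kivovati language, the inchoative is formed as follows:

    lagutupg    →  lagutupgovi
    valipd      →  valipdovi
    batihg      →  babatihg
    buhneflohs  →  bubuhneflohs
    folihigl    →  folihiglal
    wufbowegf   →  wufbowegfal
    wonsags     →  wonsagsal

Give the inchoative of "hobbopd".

hobbopdovi

lagutupg and batihg both end in -g yet inflect differently (lagutupgovi, babatihg), so the final letter is not what conditions the rule; the second-to-last letter is.
"hobbopd" has second-to-last letter 'p'. The stems whose second-to-last letter is 'p' (lagutupg → lagutupgovi, valipd → valipdovi) add -ovi.
The other patterns: stems whose second-to-last letter is 'h' repeat the first consonant+vowel as a prefix; stems whose second-to-last letter is 'g' add -al.
So hobbopd → hobbopdovi.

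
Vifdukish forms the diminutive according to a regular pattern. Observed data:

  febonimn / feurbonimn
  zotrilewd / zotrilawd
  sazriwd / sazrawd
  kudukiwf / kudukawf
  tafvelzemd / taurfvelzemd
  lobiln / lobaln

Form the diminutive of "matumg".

maurtumg

"matumg" has second-to-last letter 'm'. The stems whose second-to-last letter is 'm' (tafvelzemd → taurfvelzemd, febonimn → feurbonimn) insert -ur- after the first vowel.
So matumg → maurtumg.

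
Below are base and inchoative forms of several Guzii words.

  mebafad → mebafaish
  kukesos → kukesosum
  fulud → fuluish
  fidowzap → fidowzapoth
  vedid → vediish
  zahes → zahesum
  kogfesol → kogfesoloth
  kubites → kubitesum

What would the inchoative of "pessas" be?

kukesos and kogfesol both have last vowel 'o' yet inflect differently (kukesosum, kogfesoloth), so the last vowel is not what conditions the rule; the final letter is.
"pessas" ends in -s. The stems ending in -s (zahes → zahesum, kubites → kubitesum, kukesos → kukesosum) add -um.
The other patterns: stems ending in -d drop the final letter and add -ish; stems ending in -l or -p add -oth.
So pessas → pessasum.

pessasum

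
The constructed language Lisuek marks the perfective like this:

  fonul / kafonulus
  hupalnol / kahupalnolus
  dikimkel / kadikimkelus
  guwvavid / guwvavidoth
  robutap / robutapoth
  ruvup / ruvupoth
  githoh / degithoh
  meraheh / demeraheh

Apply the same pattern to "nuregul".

"nuregul" ends in -l. The stems ending in -l (fonul → kafonulus, hupalnol → kahupalnolus, dikimkel → kadikimkelus) add ka- … -us around the stem.
The other patterns: stems ending in -d or -p add -oth; stems ending in -h add the prefix de-.
So nuregul → kanuregulus.

kanuregulus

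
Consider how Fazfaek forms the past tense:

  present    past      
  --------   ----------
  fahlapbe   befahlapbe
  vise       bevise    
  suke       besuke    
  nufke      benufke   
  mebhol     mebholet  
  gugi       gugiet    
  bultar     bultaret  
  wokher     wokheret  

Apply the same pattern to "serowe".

beserowe

"serowe" ends in -e. The stems ending in -e (fahlapbe → befahlapbe, vise → bevise, suke → besuke) add the prefix be-.
So serowe → beserowe.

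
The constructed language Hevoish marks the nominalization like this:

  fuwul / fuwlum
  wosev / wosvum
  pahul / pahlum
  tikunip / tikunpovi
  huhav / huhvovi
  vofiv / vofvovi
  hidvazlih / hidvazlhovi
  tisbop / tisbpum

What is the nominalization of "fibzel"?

fibzlum

tikunip and tisbop both end in -p yet inflect differently (tikunpovi, tisbpum), so the final letter is not what conditions the rule; the last vowel is.
"fibzel" has last vowel 'e'. The one such stem in the data (wosev → wosvum) deletes the last vowel and adds -um (as do fuwul, pahul), so the same rule applies.
So fibzel → fibzlum.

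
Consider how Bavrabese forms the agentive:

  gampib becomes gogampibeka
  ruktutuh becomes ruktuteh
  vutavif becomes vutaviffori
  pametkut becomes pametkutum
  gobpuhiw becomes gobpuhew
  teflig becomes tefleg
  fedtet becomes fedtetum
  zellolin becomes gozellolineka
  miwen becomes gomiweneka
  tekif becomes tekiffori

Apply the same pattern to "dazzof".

dazzoffori

fedtet and miwen both have last vowel 'e' yet inflect differently (fedtetum, gomiweneka), so the last vowel is not what conditions the rule; the final letter is.
"dazzof" ends in -f. The stems ending in -f (vutavif → vutaviffori, tekif → tekiffori) double the final consonant and add -ori.
So dazzof → dazzoffori.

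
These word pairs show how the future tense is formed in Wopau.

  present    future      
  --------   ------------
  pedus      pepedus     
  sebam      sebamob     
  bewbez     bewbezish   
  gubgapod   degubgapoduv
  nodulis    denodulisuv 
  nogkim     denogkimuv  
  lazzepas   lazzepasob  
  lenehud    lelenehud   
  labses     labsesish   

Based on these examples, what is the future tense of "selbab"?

"selbab" has last vowel 'a'. The stems whose last vowel is 'a' (lazzepas → lazzepasob, sebam → sebamob) add -ob.
So selbab → selbabob.

selbabob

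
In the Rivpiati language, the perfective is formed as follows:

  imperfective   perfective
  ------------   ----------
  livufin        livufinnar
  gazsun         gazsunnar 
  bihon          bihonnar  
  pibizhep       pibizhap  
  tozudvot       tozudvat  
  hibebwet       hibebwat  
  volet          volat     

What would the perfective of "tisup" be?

tisap

bihon and tozudvot both have last vowel 'o' yet inflect differently (bihonnar, tozudvat), so the last vowel is not what conditions the rule; the final letter is.
"tisup" ends in -p. The one such stem in the data (pibizhep → pibizhap) changes the last vowel to 'a' (as do tozudvot, hibebwet), so the same rule applies.
So tisup → tisap.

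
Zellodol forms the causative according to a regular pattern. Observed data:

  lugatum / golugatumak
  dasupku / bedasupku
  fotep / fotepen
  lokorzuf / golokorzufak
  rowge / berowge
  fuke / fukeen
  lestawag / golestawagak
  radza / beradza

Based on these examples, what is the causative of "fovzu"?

"fovzu" begins with f-. The stems beginning with f- (fotep → fotepen, fuke → fukeen) add -en.
The other patterns: stems beginning with l- add go- … -ak around the stem; stems beginning with d- or r- add the prefix be-.
So fovzu → fovzuen.

fovzuen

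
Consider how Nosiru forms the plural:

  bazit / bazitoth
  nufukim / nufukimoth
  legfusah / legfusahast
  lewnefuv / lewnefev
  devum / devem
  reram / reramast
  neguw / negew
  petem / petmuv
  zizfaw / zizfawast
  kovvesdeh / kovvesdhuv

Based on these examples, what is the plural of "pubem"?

pubmuv

nufukim and devum both end in -m yet inflect differently (nufukimoth, devem), so the final letter is not what conditions the rule; the last vowel is.
"pubem" has last vowel 'e'. The stems whose last vowel is 'e' (petem → petmuv, kovvesdeh → kovvesdhuv) delete the last vowel and add -uv.
So pubem → pubmuv.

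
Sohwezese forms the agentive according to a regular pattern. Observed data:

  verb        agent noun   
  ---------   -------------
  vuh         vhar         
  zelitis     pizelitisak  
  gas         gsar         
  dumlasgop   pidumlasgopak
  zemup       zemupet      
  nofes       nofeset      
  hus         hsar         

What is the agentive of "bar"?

brar

"bar" has 1 vowel. The stems with 1 vowel (hus → hsar, vuh → vhar, gas → gsar) delete the last vowel and add -ar.
So bar → brar.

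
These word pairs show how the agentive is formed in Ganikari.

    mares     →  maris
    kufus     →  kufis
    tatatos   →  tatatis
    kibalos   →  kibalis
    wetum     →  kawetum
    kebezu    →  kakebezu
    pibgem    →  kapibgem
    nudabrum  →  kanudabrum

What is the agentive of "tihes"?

tihis

kufus and wetum both have last vowel 'u' yet inflect differently (kufis, kawetum), so the last vowel is not what conditions the rule; the final letter is.
"tihes" ends in -s. The stems ending in -s (mares → maris, kufus → kufis, tatatos → tatatis) change the last vowel to 'i'.
The other pattern: stems ending in -m or -u add the prefix ka-.
So tihes → tihis.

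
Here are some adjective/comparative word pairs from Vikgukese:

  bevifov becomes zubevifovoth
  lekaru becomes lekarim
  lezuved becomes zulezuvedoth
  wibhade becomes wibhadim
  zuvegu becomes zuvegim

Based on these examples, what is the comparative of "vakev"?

lezuved and wibhade both have last vowel 'e' yet inflect differently (zulezuvedoth, wibhadim), so the last vowel is not what conditions the rule; whether the stem ends in a vowel or a consonant is.
"vakev" ends in a consonant. The stems ending in a consonant (lezuved → zulezuvedoth, bevifov → zubevifovoth) add zu- … -oth around the stem.
So vakev → zuvakevoth.

zuvakevoth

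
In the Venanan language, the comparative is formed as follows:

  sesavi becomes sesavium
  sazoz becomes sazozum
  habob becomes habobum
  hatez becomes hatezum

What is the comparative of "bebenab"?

bebenabum

Every pair shown (sesavi → sesavium, sazoz → sazozum, habob → habobum, …) follows the same rule: add -um.
So bebenab → bebenabum.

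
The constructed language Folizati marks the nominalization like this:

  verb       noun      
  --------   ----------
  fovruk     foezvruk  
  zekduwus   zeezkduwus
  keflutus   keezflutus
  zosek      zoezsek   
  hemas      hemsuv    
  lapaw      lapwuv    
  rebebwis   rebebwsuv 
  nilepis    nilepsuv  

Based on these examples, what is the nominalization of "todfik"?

todfkuv

"todfik" has last vowel 'i'. The stems whose last vowel is 'i' (rebebwis → rebebwsuv, nilepis → nilepsuv) delete the last vowel and add -uv.
So todfik → todfkuv.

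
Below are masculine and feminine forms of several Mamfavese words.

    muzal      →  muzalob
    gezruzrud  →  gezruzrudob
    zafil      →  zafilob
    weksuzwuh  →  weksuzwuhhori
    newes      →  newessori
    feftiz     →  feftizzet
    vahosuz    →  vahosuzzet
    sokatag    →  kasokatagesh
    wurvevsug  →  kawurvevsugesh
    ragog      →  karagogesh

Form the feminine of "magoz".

gezruzrud and weksuzwuh both have last vowel 'u' yet inflect differently (gezruzrudob, weksuzwuhhori), so the last vowel is not what conditions the rule; the final letter is.
"magoz" ends in -z. The stems ending in -z (feftiz → feftizzet, vahosuz → vahosuzzet) double the final consonant and add -et.
So magoz → magozzet.

magozzet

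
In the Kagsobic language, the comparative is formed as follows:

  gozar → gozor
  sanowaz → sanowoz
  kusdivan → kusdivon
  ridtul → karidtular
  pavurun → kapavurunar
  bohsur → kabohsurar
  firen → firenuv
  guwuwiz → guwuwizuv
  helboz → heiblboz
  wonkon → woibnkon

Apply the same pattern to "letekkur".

kaletekkurar

kusdivan and pavurun both end in -n yet inflect differently (kusdivon, kapavurunar), so the final letter is not what conditions the rule; the last vowel is.
"letekkur" has last vowel 'u'. The stems whose last vowel is 'u' (ridtul → karidtular, pavurun → kapavurunar, bohsur → kabohsurar) add ka- … -ar around the stem.
The other patterns: stems whose last vowel is 'a' change the last vowel to 'o'; stems whose last vowel is 'e' or 'i' add -uv; stems whose last vowel is 'o' insert -ib- after the first vowel.
So letekkur → kaletekkurar.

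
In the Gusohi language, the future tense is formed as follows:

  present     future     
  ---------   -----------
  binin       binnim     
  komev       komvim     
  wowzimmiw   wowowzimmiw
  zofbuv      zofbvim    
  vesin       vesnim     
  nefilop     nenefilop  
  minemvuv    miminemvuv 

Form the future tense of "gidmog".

"gidmog" has 2 vowels. The stems with 2 vowels (zofbuv → zofbvim, vesin → vesnim, binin → binnim) delete the last vowel and add -im.
So gidmog → gidmgim.

gidmgim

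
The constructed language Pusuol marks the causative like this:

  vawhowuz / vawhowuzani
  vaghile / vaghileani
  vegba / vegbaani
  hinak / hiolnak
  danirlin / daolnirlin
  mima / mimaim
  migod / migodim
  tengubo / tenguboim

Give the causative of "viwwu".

vegba and mima both end in -a yet inflect differently (vegbaani, mimaim), so the final letter is not what conditions the rule; the first letter is.
"viwwu" begins with v-. The stems beginning with v- (vawhowuz → vawhowuzani, vaghile → vaghileani, vegba → vegbaani) add -ani.
The other patterns: stems beginning with d- or h- insert -ol- after the first vowel; stems beginning with m- or t- add -im.
So viwwu → viwwuani.

viwwuani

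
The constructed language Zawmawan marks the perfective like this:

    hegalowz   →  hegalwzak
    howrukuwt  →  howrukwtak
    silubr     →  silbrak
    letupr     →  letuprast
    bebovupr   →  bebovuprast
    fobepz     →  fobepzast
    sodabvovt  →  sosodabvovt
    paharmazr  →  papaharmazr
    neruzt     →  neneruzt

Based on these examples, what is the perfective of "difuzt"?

silubr and letupr both end in -r yet inflect differently (silbrak, letuprast), so the final letter is not what conditions the rule; the second-to-last letter is.
"difuzt" has second-to-last letter 'z'. The stems whose second-to-last letter is 'z' (paharmazr → papaharmazr, neruzt → neneruzt) repeat the first consonant+vowel as a prefix.
The other patterns: stems whose second-to-last letter is 'b' or 'w' delete the last vowel and add -ak; stems whose second-to-last letter is 'p' add -ast.
So difuzt → didifuzt.

didifuzt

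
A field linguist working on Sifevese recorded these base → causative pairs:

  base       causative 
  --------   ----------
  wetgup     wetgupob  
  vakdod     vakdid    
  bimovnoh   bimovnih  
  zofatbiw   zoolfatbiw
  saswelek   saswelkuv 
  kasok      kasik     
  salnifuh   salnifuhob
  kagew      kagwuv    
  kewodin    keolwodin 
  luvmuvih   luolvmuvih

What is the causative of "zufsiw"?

luvmuvih and bimovnoh both end in -h yet inflect differently (luolvmuvih, bimovnih), so the final letter is not what conditions the rule; the last vowel is.
"zufsiw" has last vowel 'i'. The stems whose last vowel is 'i' (kewodin → keolwodin, zofatbiw → zoolfatbiw, luvmuvih → luolvmuvih) insert -ol- after the first vowel.
So zufsiw → zuolfsiw.

zuolfsiw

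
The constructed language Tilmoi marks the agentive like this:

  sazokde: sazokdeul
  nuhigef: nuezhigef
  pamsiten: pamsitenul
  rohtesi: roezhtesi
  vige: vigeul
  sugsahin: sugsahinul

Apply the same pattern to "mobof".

moezbof

"mobof" ends in -f. The one such stem in the data (nuhigef → nuezhigef) inserts -ez- after the first vowel (as does rohtesi), so the same rule applies.
The other pattern: stems ending in -e or -n add -ul.
So mobof → moezbof.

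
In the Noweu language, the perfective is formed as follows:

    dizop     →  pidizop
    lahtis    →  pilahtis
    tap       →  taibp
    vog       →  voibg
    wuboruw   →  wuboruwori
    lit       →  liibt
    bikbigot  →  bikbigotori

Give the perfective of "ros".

roibs

"ros" has 1 vowel. The stems with 1 vowel (tap → taibp, lit → liibt, vog → voibg) insert -ib- after the first vowel.
The other patterns: stems with 2 vowels add the prefix pi-; stems with 3 vowels add -ori.
So ros → roibs.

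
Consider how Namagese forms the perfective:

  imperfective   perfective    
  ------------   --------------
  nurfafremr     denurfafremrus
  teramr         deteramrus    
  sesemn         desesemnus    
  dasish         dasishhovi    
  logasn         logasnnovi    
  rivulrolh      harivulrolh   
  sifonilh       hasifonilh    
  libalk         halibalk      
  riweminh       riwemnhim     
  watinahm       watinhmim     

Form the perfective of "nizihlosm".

nizihlosmmovi

sesemn and logasn both end in -n yet inflect differently (desesemnus, logasnnovi), so the final letter is not what conditions the rule; the second-to-last letter is.
"nizihlosm" has second-to-last letter 's'. The stems whose second-to-last letter is 's' (dasish → dasishhovi, logasn → logasnnovi) double the final consonant and add -ovi.
The other patterns: stems whose second-to-last letter is 'm' add de- … -us around the stem; stems whose second-to-last letter is 'l' add the prefix ha-; stems whose second-to-last letter is 'h' or 'n' delete the last vowel and add -im.
So nizihlosm → nizihlosmmovi.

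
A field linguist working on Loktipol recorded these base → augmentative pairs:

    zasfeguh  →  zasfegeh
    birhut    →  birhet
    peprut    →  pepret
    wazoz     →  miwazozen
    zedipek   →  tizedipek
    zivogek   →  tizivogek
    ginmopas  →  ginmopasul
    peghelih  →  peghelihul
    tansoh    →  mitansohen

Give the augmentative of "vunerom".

mivuneromen

tansoh and zasfeguh both end in -h yet inflect differently (mitansohen, zasfegeh), so the final letter is not what conditions the rule; the last vowel is.
"vunerom" has last vowel 'o'. The stems whose last vowel is 'o' (tansoh → mitansohen, wazoz → miwazozen) add mi- … -en around the stem.
The other patterns: stems whose last vowel is 'u' change the last vowel to 'e'; stems whose last vowel is 'e' add the prefix ti-; stems whose last vowel is 'a' or 'i' add -ul.
So vunerom → mivuneromen.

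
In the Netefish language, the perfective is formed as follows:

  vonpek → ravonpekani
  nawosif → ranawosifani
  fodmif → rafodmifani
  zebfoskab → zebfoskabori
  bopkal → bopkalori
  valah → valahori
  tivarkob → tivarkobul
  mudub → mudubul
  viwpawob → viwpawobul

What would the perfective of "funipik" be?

zebfoskab and tivarkob both end in -b yet inflect differently (zebfoskabori, tivarkobul), so the final letter is not what conditions the rule; the last vowel is.
"funipik" has last vowel 'i'. The stems whose last vowel is 'i' (nawosif → ranawosifani, fodmif → rafodmifani) add ra- … -ani around the stem.
The other patterns: stems whose last vowel is 'a' add -ori; stems whose last vowel is 'o' or 'u' add -ul.
So funipik → rafunipikani.

rafunipikani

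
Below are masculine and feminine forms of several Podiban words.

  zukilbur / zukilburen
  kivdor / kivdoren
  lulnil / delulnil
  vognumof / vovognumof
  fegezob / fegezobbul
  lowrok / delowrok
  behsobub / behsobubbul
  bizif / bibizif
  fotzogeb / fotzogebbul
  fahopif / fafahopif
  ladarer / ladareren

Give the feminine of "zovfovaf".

zukilbur and behsobub both have last vowel 'u' yet inflect differently (zukilburen, behsobubbul), so the last vowel is not what conditions the rule; the final letter is.
"zovfovaf" ends in -f. The stems ending in -f (vognumof → vovognumof, bizif → bibizif, fahopif → fafahopif) repeat the first consonant+vowel as a prefix.
The other patterns: stems ending in -r add -en; stems ending in -b double the final consonant and add -ul; stems ending in -k or -l add the prefix de-.
So zovfovaf → zozovfovaf.

zozovfovaf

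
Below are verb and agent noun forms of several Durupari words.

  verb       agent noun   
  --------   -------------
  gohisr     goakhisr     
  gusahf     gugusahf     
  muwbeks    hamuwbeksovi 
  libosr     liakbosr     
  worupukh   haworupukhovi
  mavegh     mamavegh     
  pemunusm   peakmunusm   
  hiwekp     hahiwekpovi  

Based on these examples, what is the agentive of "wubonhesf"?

wuakbonhesf

worupukh and mavegh both end in -h yet inflect differently (haworupukhovi, mamavegh), so the final letter is not what conditions the rule; the second-to-last letter is.
"wubonhesf" has second-to-last letter 's'. The stems whose second-to-last letter is 's' (libosr → liakbosr, gohisr → goakhisr, pemunusm → peakmunusm) insert -ak- after the first vowel.
The other patterns: stems whose second-to-last letter is 'k' add ha- … -ovi around the stem; stems whose second-to-last letter is 'g' or 'h' repeat the first consonant+vowel as a prefix.
So wubonhesf → wuakbonhesf.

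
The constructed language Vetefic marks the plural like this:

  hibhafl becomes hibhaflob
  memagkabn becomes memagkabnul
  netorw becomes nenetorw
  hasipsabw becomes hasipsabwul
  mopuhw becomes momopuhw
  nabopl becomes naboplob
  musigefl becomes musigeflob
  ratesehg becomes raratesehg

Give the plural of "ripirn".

riripirn

hasipsabw and netorw both end in -w yet inflect differently (hasipsabwul, nenetorw), so the final letter is not what conditions the rule; the second-to-last letter is.
"ripirn" has second-to-last letter 'r'. The one such stem in the data (netorw → nenetorw) repeats the first consonant+vowel as a prefix (as do mopuhw, ratesehg), so the same rule applies.
The other patterns: stems whose second-to-last letter is 'b' add -ul; stems whose second-to-last letter is 'f' or 'p' add -ob.
So ripirn → riripirn.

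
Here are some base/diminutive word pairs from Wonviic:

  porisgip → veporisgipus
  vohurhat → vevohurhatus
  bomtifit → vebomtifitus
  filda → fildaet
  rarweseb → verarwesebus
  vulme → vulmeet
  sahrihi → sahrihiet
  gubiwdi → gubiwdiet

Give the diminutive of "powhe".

bomtifit and gubiwdi both have last vowel 'i' yet inflect differently (vebomtifitus, gubiwdiet), so the last vowel is not what conditions the rule; whether the stem ends in a vowel or a consonant is.
"powhe" ends in a vowel. The stems ending in a vowel (gubiwdi → gubiwdiet, sahrihi → sahrihiet, filda → fildaet) add -et.
The other pattern: stems ending in a consonant add ve- … -us around the stem.
So powhe → powheet.

powheet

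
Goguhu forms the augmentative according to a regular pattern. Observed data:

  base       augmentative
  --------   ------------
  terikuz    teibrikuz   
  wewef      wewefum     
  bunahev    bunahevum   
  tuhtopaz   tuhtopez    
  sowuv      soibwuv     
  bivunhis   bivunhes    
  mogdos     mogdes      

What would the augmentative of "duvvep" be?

duvvepum

"duvvep" has last vowel 'e'. The stems whose last vowel is 'e' (bunahev → bunahevum, wewef → wewefum) add -um.
The other patterns: stems whose last vowel is 'u' insert -ib- after the first vowel; stems whose last vowel is 'a', 'i' or 'o' change the last vowel to 'e'.
So duvvep → duvvepum.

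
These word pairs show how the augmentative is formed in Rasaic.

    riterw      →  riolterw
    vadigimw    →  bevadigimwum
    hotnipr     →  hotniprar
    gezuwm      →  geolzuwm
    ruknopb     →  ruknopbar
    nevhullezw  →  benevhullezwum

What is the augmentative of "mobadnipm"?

vadigimw and riterw both end in -w yet inflect differently (bevadigimwum, riolterw), so the final letter is not what conditions the rule; the second-to-last letter is.
"mobadnipm" has second-to-last letter 'p'. The stems whose second-to-last letter is 'p' (ruknopb → ruknopbar, hotnipr → hotniprar) add -ar.
The other patterns: stems whose second-to-last letter is 'm' or 'z' add be- … -um around the stem; stems whose second-to-last letter is 'r' or 'w' insert -ol- after the first vowel.
So mobadnipm → mobadnipmar.

mobadnipmar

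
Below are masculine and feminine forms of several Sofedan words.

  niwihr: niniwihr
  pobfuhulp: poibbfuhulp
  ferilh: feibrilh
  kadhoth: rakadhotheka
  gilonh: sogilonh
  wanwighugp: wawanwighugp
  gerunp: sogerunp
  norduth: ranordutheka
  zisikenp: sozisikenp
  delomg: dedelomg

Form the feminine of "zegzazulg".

"zegzazulg" has second-to-last letter 'l'. The stems whose second-to-last letter is 'l' (pobfuhulp → poibbfuhulp, ferilh → feibrilh) insert -ib- after the first vowel.
So zegzazulg → zeibgzazulg.

zeibgzazulg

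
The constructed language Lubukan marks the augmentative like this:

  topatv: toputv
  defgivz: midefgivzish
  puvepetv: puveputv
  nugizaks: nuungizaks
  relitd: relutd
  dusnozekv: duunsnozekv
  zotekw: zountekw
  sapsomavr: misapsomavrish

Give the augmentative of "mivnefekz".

miunvnefekz

"mivnefekz" has second-to-last letter 'k'. The stems whose second-to-last letter is 'k' (dusnozekv → duunsnozekv, nugizaks → nuungizaks, zotekw → zountekw) insert -un- after the first vowel.
The other patterns: stems whose second-to-last letter is 't' change the last vowel to 'u'; stems whose second-to-last letter is 'v' add mi- … -ish around the stem.
So mivnefekz → miunvnefekz.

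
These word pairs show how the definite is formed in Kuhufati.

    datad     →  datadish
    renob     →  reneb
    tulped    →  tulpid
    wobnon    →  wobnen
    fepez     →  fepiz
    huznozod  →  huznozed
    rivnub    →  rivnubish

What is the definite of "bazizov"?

bazizev

"bazizov" has last vowel 'o'. The stems whose last vowel is 'o' (renob → reneb, huznozod → huznozed, wobnon → wobnen) change the last vowel to 'e'.
So bazizov → bazizev.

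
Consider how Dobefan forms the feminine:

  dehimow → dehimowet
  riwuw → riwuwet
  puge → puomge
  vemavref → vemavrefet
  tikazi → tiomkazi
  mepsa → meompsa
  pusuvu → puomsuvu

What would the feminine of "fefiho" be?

pusuvu and riwuw both have last vowel 'u' yet inflect differently (puomsuvu, riwuwet), so the last vowel is not what conditions the rule; whether the stem ends in a vowel or a consonant is.
"fefiho" ends in a vowel. The stems ending in a vowel (tikazi → tiomkazi, puge → puomge, pusuvu → puomsuvu) insert -om- after the first vowel.
So fefiho → feomfiho.

feomfiho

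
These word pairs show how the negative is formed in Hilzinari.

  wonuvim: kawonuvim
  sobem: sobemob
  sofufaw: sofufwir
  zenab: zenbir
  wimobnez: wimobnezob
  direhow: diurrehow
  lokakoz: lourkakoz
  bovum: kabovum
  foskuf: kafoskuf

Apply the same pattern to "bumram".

bumrmir

"bumram" has last vowel 'a'. The stems whose last vowel is 'a' (sofufaw → sofufwir, zenab → zenbir) delete the last vowel and add -ir.
So bumram → bumrmir.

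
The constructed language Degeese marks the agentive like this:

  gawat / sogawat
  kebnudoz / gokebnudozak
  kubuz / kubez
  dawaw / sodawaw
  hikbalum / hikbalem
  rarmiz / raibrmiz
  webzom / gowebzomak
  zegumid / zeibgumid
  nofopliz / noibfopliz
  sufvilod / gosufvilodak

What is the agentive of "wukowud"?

kubuz and kebnudoz both end in -z yet inflect differently (kubez, gokebnudozak), so the final letter is not what conditions the rule; the last vowel is.
"wukowud" has last vowel 'u'. The stems whose last vowel is 'u' (kubuz → kubez, hikbalum → hikbalem) change the last vowel to 'e'.
So wukowud → wukowed.

wukowed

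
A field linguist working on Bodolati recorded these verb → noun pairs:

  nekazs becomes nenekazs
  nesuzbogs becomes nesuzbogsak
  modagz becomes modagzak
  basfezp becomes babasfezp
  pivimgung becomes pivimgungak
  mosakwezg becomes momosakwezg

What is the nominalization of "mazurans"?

mazuransak

nekazs and nesuzbogs both end in -s yet inflect differently (nenekazs, nesuzbogsak), so the final letter is not what conditions the rule; the second-to-last letter is.
"mazurans" has second-to-last letter 'n'. The one such stem in the data (pivimgung → pivimgungak) adds -ak, so the same rule applies.
The other pattern: stems whose second-to-last letter is 'z' repeat the first consonant+vowel as a prefix.
So mazurans → mazuransak.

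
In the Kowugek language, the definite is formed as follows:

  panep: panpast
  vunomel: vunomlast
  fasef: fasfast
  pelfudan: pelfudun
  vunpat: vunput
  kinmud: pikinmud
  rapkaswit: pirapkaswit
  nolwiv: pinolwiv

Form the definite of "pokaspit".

vunpat and rapkaswit both end in -t yet inflect differently (vunput, pirapkaswit), so the final letter is not what conditions the rule; the last vowel is.
"pokaspit" has last vowel 'i'. The stems whose last vowel is 'i' (rapkaswit → pirapkaswit, nolwiv → pinolwiv) add the prefix pi-.
The other patterns: stems whose last vowel is 'e' delete the last vowel and add -ast; stems whose last vowel is 'a' change the last vowel to 'u'.
So pokaspit → pipokaspit.

pipokaspit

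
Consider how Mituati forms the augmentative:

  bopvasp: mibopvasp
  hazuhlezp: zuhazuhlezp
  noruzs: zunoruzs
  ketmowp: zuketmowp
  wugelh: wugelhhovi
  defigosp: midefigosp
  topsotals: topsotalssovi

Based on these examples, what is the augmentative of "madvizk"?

zumadvizk

topsotals and noruzs both end in -s yet inflect differently (topsotalssovi, zunoruzs), so the final letter is not what conditions the rule; the second-to-last letter is.
"madvizk" has second-to-last letter 'z'. The stems whose second-to-last letter is 'z' (noruzs → zunoruzs, hazuhlezp → zuhazuhlezp) add the prefix zu-.
So madvizk → zumadvizk.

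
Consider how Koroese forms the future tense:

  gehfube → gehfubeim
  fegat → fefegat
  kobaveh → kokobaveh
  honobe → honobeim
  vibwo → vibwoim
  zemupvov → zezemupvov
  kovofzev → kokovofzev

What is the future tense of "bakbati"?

bakbatiim

gehfube and kobaveh both have last vowel 'e' yet inflect differently (gehfubeim, kokobaveh), so the last vowel is not what conditions the rule; whether the stem ends in a vowel or a consonant is.
"bakbati" ends in a vowel. The stems ending in a vowel (gehfube → gehfubeim, vibwo → vibwoim, honobe → honobeim) add -im.
The other pattern: stems ending in a consonant repeat the first consonant+vowel as a prefix.
So bakbati → bakbatiim.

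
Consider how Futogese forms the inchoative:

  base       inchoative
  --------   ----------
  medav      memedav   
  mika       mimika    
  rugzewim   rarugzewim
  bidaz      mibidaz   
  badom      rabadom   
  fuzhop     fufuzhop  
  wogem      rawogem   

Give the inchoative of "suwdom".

"suwdom" ends in -m. The stems ending in -m (wogem → rawogem, badom → rabadom, rugzewim → rarugzewim) add the prefix ra-.
The other patterns: stems ending in -a or -z add the prefix mi-; stems ending in -p or -v repeat the first consonant+vowel as a prefix.
So suwdom → rasuwdom.

rasuwdom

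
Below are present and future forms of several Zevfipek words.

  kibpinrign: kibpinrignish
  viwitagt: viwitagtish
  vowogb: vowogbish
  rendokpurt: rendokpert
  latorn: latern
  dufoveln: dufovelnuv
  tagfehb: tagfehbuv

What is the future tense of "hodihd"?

hodihduv

viwitagt and rendokpurt both end in -t yet inflect differently (viwitagtish, rendokpert), so the final letter is not what conditions the rule; the second-to-last letter is.
"hodihd" has second-to-last letter 'h'. The one such stem in the data (tagfehb → tagfehbuv) adds -uv, so the same rule applies.
So hodihd → hodihduv.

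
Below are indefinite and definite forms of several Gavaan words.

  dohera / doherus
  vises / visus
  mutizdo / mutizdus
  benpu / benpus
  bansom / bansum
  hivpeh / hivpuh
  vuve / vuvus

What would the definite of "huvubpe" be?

bansom and mutizdo both have last vowel 'o' yet inflect differently (bansum, mutizdus), so the last vowel is not what conditions the rule; whether the stem ends in a vowel or a consonant is.
"huvubpe" ends in a vowel. The stems ending in a vowel (mutizdo → mutizdus, vuve → vuvus, benpu → benpus) drop the final letter and add -us.
The other pattern: stems ending in a consonant change the last vowel to 'u'.
So huvubpe → huvubpus.

huvubpus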